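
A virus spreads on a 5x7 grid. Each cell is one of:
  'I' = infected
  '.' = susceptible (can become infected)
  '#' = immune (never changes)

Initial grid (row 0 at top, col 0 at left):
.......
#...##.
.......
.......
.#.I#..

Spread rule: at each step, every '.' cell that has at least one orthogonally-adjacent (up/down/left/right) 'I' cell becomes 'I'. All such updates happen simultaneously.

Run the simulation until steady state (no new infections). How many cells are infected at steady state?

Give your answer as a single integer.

Answer: 30

Derivation:
Step 0 (initial): 1 infected
Step 1: +2 new -> 3 infected
Step 2: +3 new -> 6 infected
Step 3: +5 new -> 11 infected
Step 4: +7 new -> 18 infected
Step 5: +7 new -> 25 infected
Step 6: +3 new -> 28 infected
Step 7: +2 new -> 30 infected
Step 8: +0 new -> 30 infected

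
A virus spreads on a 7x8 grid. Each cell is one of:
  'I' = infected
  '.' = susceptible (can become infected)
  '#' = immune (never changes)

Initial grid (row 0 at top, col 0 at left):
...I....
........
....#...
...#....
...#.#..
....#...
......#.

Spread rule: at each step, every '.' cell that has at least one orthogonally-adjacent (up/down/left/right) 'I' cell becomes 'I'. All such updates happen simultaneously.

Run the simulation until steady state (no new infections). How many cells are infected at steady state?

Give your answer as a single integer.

Answer: 50

Derivation:
Step 0 (initial): 1 infected
Step 1: +3 new -> 4 infected
Step 2: +5 new -> 9 infected
Step 3: +5 new -> 14 infected
Step 4: +6 new -> 20 infected
Step 5: +6 new -> 26 infected
Step 6: +6 new -> 32 infected
Step 7: +7 new -> 39 infected
Step 8: +5 new -> 44 infected
Step 9: +4 new -> 48 infected
Step 10: +2 new -> 50 infected
Step 11: +0 new -> 50 infected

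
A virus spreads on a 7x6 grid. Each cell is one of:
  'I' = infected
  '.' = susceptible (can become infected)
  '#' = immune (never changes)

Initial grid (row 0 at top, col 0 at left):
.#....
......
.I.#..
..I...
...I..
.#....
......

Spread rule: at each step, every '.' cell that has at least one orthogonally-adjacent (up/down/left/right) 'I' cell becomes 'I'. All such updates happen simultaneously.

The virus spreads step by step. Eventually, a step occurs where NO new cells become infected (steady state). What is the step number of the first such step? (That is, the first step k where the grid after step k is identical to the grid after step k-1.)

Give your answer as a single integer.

Step 0 (initial): 3 infected
Step 1: +8 new -> 11 infected
Step 2: +9 new -> 20 infected
Step 3: +9 new -> 29 infected
Step 4: +6 new -> 35 infected
Step 5: +3 new -> 38 infected
Step 6: +1 new -> 39 infected
Step 7: +0 new -> 39 infected

Answer: 7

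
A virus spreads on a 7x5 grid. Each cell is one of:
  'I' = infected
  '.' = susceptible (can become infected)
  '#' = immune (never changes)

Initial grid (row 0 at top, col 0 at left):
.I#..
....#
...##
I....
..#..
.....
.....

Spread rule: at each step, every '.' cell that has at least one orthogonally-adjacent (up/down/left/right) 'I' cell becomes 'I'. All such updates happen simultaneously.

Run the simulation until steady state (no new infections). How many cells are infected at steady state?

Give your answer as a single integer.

Step 0 (initial): 2 infected
Step 1: +5 new -> 7 infected
Step 2: +6 new -> 13 infected
Step 3: +5 new -> 18 infected
Step 4: +5 new -> 23 infected
Step 5: +4 new -> 27 infected
Step 6: +2 new -> 29 infected
Step 7: +1 new -> 30 infected
Step 8: +0 new -> 30 infected

Answer: 30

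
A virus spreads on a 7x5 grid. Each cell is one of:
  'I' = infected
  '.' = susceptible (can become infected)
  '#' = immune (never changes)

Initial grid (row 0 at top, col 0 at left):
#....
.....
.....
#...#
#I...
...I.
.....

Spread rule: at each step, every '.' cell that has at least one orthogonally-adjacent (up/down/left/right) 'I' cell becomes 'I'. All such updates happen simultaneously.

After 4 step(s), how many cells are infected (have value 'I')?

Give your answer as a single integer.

Answer: 27

Derivation:
Step 0 (initial): 2 infected
Step 1: +7 new -> 9 infected
Step 2: +8 new -> 17 infected
Step 3: +5 new -> 22 infected
Step 4: +5 new -> 27 infected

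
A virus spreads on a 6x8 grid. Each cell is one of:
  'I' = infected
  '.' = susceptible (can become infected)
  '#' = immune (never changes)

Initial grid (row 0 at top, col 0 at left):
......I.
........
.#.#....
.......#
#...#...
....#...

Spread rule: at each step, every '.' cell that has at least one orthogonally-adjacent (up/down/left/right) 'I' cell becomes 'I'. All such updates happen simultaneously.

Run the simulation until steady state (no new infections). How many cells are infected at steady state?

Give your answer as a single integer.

Step 0 (initial): 1 infected
Step 1: +3 new -> 4 infected
Step 2: +4 new -> 8 infected
Step 3: +5 new -> 13 infected
Step 4: +5 new -> 18 infected
Step 5: +6 new -> 24 infected
Step 6: +6 new -> 30 infected
Step 7: +3 new -> 33 infected
Step 8: +4 new -> 37 infected
Step 9: +3 new -> 40 infected
Step 10: +1 new -> 41 infected
Step 11: +1 new -> 42 infected
Step 12: +0 new -> 42 infected

Answer: 42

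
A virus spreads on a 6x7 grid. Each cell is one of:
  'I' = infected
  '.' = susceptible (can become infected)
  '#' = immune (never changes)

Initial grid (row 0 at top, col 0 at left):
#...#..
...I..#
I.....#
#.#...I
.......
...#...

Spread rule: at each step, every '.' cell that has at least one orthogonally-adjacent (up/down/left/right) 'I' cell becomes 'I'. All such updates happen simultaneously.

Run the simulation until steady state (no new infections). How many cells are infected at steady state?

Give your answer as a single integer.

Step 0 (initial): 3 infected
Step 1: +8 new -> 11 infected
Step 2: +11 new -> 22 infected
Step 3: +6 new -> 28 infected
Step 4: +5 new -> 33 infected
Step 5: +2 new -> 35 infected
Step 6: +0 new -> 35 infected

Answer: 35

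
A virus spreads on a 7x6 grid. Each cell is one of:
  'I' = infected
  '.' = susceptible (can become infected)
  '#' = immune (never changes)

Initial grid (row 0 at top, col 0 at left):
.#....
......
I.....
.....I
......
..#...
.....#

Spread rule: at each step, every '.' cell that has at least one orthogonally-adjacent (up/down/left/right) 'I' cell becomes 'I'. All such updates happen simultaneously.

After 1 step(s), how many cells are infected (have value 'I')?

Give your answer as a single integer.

Answer: 8

Derivation:
Step 0 (initial): 2 infected
Step 1: +6 new -> 8 infected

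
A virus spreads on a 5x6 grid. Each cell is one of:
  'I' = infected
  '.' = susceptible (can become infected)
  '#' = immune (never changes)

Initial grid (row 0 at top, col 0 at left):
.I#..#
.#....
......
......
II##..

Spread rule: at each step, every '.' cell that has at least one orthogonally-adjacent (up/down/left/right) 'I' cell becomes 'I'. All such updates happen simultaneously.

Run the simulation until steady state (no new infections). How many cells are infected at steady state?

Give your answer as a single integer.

Step 0 (initial): 3 infected
Step 1: +3 new -> 6 infected
Step 2: +4 new -> 10 infected
Step 3: +2 new -> 12 infected
Step 4: +3 new -> 15 infected
Step 5: +4 new -> 19 infected
Step 6: +4 new -> 23 infected
Step 7: +2 new -> 25 infected
Step 8: +0 new -> 25 infected

Answer: 25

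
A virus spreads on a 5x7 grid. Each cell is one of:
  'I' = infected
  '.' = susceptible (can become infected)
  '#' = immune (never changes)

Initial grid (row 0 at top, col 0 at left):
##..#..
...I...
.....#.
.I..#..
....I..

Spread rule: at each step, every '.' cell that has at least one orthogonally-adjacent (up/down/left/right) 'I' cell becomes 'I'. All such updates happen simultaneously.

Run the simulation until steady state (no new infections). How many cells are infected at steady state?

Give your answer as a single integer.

Step 0 (initial): 3 infected
Step 1: +10 new -> 13 infected
Step 2: +11 new -> 24 infected
Step 3: +4 new -> 28 infected
Step 4: +2 new -> 30 infected
Step 5: +0 new -> 30 infected

Answer: 30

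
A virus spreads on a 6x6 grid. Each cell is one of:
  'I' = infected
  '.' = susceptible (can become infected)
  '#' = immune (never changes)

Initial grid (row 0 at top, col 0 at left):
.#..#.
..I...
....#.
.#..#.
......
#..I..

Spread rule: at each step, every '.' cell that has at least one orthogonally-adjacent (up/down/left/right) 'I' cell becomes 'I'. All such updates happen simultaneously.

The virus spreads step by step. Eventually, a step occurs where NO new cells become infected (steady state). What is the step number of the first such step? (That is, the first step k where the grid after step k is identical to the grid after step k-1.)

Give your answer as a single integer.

Answer: 5

Derivation:
Step 0 (initial): 2 infected
Step 1: +7 new -> 9 infected
Step 2: +11 new -> 20 infected
Step 3: +5 new -> 25 infected
Step 4: +5 new -> 30 infected
Step 5: +0 new -> 30 infected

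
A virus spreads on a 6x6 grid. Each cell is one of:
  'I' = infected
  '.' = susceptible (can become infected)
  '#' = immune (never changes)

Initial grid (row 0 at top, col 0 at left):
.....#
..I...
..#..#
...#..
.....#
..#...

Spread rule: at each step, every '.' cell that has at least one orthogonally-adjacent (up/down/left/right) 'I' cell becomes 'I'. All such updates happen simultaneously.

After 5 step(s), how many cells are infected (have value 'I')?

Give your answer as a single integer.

Step 0 (initial): 1 infected
Step 1: +3 new -> 4 infected
Step 2: +6 new -> 10 infected
Step 3: +6 new -> 16 infected
Step 4: +4 new -> 20 infected
Step 5: +5 new -> 25 infected

Answer: 25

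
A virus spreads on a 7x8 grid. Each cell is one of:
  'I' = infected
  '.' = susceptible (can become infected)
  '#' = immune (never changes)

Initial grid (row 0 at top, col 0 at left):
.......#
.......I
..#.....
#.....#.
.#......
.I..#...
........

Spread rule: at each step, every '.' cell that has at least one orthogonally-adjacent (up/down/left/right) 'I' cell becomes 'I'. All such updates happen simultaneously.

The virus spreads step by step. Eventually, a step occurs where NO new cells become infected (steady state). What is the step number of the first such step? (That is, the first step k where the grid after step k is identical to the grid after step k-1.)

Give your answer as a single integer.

Answer: 9

Derivation:
Step 0 (initial): 2 infected
Step 1: +5 new -> 7 infected
Step 2: +9 new -> 16 infected
Step 3: +7 new -> 23 infected
Step 4: +10 new -> 33 infected
Step 5: +9 new -> 42 infected
Step 6: +5 new -> 47 infected
Step 7: +2 new -> 49 infected
Step 8: +1 new -> 50 infected
Step 9: +0 new -> 50 infected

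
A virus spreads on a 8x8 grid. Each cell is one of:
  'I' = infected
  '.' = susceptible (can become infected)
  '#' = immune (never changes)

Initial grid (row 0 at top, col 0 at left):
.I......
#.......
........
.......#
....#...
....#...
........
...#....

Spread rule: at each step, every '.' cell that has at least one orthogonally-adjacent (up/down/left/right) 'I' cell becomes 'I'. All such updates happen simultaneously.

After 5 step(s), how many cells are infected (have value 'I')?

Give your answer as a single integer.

Answer: 25

Derivation:
Step 0 (initial): 1 infected
Step 1: +3 new -> 4 infected
Step 2: +3 new -> 7 infected
Step 3: +5 new -> 12 infected
Step 4: +6 new -> 18 infected
Step 5: +7 new -> 25 infected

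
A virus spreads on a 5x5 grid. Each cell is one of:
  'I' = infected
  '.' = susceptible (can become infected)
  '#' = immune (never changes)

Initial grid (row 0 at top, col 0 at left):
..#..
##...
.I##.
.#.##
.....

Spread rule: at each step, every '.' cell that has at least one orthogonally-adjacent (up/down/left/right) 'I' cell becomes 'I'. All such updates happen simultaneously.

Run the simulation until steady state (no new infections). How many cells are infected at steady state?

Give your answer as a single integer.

Answer: 9

Derivation:
Step 0 (initial): 1 infected
Step 1: +1 new -> 2 infected
Step 2: +1 new -> 3 infected
Step 3: +1 new -> 4 infected
Step 4: +1 new -> 5 infected
Step 5: +1 new -> 6 infected
Step 6: +2 new -> 8 infected
Step 7: +1 new -> 9 infected
Step 8: +0 new -> 9 infected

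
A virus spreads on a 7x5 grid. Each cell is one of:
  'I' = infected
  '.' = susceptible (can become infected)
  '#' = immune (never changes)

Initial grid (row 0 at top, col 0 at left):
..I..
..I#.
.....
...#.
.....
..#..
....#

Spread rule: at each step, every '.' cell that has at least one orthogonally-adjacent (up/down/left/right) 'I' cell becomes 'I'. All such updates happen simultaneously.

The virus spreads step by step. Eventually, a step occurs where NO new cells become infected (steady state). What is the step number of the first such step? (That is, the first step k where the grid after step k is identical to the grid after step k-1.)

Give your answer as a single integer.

Answer: 8

Derivation:
Step 0 (initial): 2 infected
Step 1: +4 new -> 6 infected
Step 2: +6 new -> 12 infected
Step 3: +5 new -> 17 infected
Step 4: +4 new -> 21 infected
Step 5: +4 new -> 25 infected
Step 6: +4 new -> 29 infected
Step 7: +2 new -> 31 infected
Step 8: +0 new -> 31 infected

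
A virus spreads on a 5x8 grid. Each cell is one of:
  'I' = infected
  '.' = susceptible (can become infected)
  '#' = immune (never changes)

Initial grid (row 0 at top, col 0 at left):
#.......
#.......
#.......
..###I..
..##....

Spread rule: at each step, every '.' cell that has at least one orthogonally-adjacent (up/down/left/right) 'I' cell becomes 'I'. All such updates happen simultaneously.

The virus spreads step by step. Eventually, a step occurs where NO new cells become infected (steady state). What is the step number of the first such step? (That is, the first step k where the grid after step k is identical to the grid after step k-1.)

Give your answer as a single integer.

Step 0 (initial): 1 infected
Step 1: +3 new -> 4 infected
Step 2: +6 new -> 10 infected
Step 3: +6 new -> 16 infected
Step 4: +5 new -> 21 infected
Step 5: +4 new -> 25 infected
Step 6: +3 new -> 28 infected
Step 7: +3 new -> 31 infected
Step 8: +1 new -> 32 infected
Step 9: +0 new -> 32 infected

Answer: 9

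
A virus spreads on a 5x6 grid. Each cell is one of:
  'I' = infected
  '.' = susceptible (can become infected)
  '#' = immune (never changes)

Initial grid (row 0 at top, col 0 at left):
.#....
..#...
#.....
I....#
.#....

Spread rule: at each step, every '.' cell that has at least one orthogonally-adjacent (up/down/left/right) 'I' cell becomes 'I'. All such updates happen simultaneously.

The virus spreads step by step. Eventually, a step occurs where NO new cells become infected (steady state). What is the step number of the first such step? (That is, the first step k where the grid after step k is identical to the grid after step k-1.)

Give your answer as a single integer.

Answer: 9

Derivation:
Step 0 (initial): 1 infected
Step 1: +2 new -> 3 infected
Step 2: +2 new -> 5 infected
Step 3: +4 new -> 9 infected
Step 4: +4 new -> 13 infected
Step 5: +4 new -> 17 infected
Step 6: +4 new -> 21 infected
Step 7: +3 new -> 24 infected
Step 8: +1 new -> 25 infected
Step 9: +0 new -> 25 infected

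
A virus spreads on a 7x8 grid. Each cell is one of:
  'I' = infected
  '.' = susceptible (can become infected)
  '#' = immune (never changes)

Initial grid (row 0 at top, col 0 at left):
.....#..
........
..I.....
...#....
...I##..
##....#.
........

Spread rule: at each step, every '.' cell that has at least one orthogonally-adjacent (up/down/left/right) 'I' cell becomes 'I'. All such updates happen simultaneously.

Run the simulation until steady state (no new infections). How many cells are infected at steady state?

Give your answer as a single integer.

Answer: 49

Derivation:
Step 0 (initial): 2 infected
Step 1: +6 new -> 8 infected
Step 2: +10 new -> 18 infected
Step 3: +11 new -> 29 infected
Step 4: +7 new -> 36 infected
Step 5: +5 new -> 41 infected
Step 6: +5 new -> 46 infected
Step 7: +3 new -> 49 infected
Step 8: +0 new -> 49 infected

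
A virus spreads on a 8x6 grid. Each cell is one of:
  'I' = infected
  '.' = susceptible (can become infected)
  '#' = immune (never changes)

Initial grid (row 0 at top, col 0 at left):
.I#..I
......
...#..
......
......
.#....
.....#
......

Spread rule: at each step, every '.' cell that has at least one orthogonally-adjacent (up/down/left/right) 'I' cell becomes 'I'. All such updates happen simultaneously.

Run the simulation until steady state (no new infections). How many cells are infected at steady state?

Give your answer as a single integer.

Step 0 (initial): 2 infected
Step 1: +4 new -> 6 infected
Step 2: +6 new -> 12 infected
Step 3: +6 new -> 18 infected
Step 4: +5 new -> 23 infected
Step 5: +5 new -> 28 infected
Step 6: +4 new -> 32 infected
Step 7: +4 new -> 36 infected
Step 8: +5 new -> 41 infected
Step 9: +3 new -> 44 infected
Step 10: +0 new -> 44 infected

Answer: 44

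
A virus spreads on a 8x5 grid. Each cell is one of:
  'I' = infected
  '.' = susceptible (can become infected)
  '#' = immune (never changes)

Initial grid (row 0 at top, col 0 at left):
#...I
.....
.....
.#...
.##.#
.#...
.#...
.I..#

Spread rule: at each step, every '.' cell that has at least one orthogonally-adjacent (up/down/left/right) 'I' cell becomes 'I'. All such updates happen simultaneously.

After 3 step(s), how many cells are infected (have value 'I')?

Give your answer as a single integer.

Answer: 19

Derivation:
Step 0 (initial): 2 infected
Step 1: +4 new -> 6 infected
Step 2: +6 new -> 12 infected
Step 3: +7 new -> 19 infected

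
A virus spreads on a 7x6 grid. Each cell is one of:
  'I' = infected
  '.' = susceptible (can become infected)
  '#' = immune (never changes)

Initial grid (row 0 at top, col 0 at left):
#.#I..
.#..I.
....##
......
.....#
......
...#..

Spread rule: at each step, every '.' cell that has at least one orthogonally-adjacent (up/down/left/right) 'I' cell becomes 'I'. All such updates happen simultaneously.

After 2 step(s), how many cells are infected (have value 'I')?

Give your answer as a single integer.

Step 0 (initial): 2 infected
Step 1: +3 new -> 5 infected
Step 2: +3 new -> 8 infected

Answer: 8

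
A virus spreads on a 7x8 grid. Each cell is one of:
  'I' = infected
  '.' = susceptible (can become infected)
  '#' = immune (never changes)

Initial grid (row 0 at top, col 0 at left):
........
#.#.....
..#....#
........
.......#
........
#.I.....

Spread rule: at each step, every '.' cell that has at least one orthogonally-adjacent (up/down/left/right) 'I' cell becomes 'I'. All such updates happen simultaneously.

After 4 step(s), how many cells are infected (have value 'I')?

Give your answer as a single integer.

Answer: 20

Derivation:
Step 0 (initial): 1 infected
Step 1: +3 new -> 4 infected
Step 2: +4 new -> 8 infected
Step 3: +6 new -> 14 infected
Step 4: +6 new -> 20 infected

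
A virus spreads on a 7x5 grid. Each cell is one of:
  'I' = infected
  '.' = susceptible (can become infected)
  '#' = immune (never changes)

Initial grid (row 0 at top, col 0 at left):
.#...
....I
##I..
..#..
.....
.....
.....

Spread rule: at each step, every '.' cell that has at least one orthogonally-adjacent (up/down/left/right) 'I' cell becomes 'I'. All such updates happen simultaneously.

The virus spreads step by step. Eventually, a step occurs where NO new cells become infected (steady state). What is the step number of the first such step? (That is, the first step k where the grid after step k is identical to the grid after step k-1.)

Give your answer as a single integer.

Step 0 (initial): 2 infected
Step 1: +5 new -> 7 infected
Step 2: +5 new -> 12 infected
Step 3: +3 new -> 15 infected
Step 4: +4 new -> 19 infected
Step 5: +4 new -> 23 infected
Step 6: +4 new -> 27 infected
Step 7: +3 new -> 30 infected
Step 8: +1 new -> 31 infected
Step 9: +0 new -> 31 infected

Answer: 9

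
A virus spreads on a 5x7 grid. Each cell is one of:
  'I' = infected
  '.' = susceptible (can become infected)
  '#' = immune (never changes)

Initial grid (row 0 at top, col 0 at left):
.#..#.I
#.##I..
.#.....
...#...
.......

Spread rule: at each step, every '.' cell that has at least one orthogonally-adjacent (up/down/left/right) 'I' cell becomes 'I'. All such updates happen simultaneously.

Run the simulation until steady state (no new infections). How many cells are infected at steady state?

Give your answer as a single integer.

Answer: 24

Derivation:
Step 0 (initial): 2 infected
Step 1: +4 new -> 6 infected
Step 2: +4 new -> 10 infected
Step 3: +4 new -> 14 infected
Step 4: +4 new -> 18 infected
Step 5: +2 new -> 20 infected
Step 6: +2 new -> 22 infected
Step 7: +2 new -> 24 infected
Step 8: +0 new -> 24 infected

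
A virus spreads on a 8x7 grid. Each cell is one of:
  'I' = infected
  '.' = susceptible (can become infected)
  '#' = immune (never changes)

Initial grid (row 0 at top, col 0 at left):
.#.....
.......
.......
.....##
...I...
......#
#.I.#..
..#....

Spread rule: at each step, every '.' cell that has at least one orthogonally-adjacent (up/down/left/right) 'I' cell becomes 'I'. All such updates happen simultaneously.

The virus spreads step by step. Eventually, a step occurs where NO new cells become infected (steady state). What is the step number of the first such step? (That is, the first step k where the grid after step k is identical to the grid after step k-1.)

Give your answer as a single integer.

Answer: 8

Derivation:
Step 0 (initial): 2 infected
Step 1: +7 new -> 9 infected
Step 2: +9 new -> 18 infected
Step 3: +10 new -> 28 infected
Step 4: +8 new -> 36 infected
Step 5: +8 new -> 44 infected
Step 6: +3 new -> 47 infected
Step 7: +2 new -> 49 infected
Step 8: +0 new -> 49 infected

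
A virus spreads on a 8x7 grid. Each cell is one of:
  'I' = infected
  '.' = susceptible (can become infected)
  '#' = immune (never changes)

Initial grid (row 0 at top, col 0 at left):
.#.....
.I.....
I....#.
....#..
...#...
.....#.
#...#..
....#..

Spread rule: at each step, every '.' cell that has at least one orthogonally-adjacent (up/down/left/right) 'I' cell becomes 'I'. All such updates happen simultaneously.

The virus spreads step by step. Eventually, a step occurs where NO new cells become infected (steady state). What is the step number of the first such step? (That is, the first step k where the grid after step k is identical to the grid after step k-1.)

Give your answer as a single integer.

Step 0 (initial): 2 infected
Step 1: +4 new -> 6 infected
Step 2: +6 new -> 12 infected
Step 3: +6 new -> 18 infected
Step 4: +6 new -> 24 infected
Step 5: +4 new -> 28 infected
Step 6: +5 new -> 33 infected
Step 7: +5 new -> 38 infected
Step 8: +4 new -> 42 infected
Step 9: +2 new -> 44 infected
Step 10: +1 new -> 45 infected
Step 11: +2 new -> 47 infected
Step 12: +1 new -> 48 infected
Step 13: +0 new -> 48 infected

Answer: 13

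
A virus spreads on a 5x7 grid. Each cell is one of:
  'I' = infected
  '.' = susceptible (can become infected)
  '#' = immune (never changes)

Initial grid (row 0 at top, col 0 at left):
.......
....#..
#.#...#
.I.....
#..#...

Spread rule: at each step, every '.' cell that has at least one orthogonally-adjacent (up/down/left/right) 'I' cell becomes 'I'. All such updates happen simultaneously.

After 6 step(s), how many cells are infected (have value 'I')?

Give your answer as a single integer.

Step 0 (initial): 1 infected
Step 1: +4 new -> 5 infected
Step 2: +3 new -> 8 infected
Step 3: +5 new -> 13 infected
Step 4: +6 new -> 19 infected
Step 5: +4 new -> 23 infected
Step 6: +3 new -> 26 infected

Answer: 26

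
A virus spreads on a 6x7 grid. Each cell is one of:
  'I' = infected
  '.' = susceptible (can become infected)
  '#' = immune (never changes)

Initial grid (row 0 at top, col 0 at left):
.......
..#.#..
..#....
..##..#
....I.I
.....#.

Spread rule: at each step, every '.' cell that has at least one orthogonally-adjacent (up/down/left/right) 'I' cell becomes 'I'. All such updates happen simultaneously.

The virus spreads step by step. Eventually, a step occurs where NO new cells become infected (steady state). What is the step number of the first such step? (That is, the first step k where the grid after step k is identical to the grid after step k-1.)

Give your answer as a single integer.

Answer: 9

Derivation:
Step 0 (initial): 2 infected
Step 1: +5 new -> 7 infected
Step 2: +4 new -> 11 infected
Step 3: +4 new -> 15 infected
Step 4: +6 new -> 21 infected
Step 5: +6 new -> 27 infected
Step 6: +5 new -> 32 infected
Step 7: +2 new -> 34 infected
Step 8: +1 new -> 35 infected
Step 9: +0 new -> 35 infected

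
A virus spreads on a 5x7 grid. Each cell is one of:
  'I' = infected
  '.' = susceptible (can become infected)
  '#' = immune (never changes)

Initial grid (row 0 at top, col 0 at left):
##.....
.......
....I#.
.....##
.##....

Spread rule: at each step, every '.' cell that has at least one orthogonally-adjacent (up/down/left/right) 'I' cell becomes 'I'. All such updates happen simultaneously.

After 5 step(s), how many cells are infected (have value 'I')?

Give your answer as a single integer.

Answer: 27

Derivation:
Step 0 (initial): 1 infected
Step 1: +3 new -> 4 infected
Step 2: +6 new -> 10 infected
Step 3: +8 new -> 18 infected
Step 4: +7 new -> 25 infected
Step 5: +2 new -> 27 infected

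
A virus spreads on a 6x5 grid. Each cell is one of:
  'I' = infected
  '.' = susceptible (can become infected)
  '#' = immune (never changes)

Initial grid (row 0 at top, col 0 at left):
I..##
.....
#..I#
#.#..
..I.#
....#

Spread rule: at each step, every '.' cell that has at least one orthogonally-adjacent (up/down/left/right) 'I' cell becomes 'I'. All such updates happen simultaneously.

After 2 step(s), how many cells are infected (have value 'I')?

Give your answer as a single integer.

Answer: 21

Derivation:
Step 0 (initial): 3 infected
Step 1: +8 new -> 11 infected
Step 2: +10 new -> 21 infected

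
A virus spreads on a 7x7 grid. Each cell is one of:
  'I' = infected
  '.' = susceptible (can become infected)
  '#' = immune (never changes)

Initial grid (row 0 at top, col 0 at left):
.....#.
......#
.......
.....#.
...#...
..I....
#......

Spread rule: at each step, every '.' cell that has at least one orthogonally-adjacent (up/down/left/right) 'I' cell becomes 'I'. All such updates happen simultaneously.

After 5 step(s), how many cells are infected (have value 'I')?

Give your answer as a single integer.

Answer: 33

Derivation:
Step 0 (initial): 1 infected
Step 1: +4 new -> 5 infected
Step 2: +6 new -> 11 infected
Step 3: +7 new -> 18 infected
Step 4: +8 new -> 26 infected
Step 5: +7 new -> 33 infected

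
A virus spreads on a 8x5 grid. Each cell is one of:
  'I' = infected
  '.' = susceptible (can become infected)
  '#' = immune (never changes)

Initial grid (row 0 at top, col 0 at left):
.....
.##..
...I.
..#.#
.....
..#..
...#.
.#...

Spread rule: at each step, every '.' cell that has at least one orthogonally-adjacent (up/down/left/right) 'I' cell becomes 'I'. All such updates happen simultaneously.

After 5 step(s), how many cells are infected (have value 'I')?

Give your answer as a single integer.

Step 0 (initial): 1 infected
Step 1: +4 new -> 5 infected
Step 2: +4 new -> 9 infected
Step 3: +7 new -> 16 infected
Step 4: +5 new -> 21 infected
Step 5: +4 new -> 25 infected

Answer: 25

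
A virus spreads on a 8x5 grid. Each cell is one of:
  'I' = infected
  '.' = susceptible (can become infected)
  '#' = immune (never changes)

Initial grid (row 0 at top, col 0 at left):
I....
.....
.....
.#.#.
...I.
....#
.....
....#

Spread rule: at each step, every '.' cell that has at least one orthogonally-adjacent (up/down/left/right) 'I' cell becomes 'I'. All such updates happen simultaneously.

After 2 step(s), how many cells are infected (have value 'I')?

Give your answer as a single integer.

Step 0 (initial): 2 infected
Step 1: +5 new -> 7 infected
Step 2: +8 new -> 15 infected

Answer: 15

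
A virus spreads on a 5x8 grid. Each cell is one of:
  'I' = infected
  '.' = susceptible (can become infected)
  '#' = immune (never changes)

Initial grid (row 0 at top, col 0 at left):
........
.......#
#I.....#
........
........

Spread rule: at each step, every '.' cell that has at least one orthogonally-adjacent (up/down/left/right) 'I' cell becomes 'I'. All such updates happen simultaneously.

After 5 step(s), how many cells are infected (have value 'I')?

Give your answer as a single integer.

Answer: 28

Derivation:
Step 0 (initial): 1 infected
Step 1: +3 new -> 4 infected
Step 2: +7 new -> 11 infected
Step 3: +7 new -> 18 infected
Step 4: +5 new -> 23 infected
Step 5: +5 new -> 28 infected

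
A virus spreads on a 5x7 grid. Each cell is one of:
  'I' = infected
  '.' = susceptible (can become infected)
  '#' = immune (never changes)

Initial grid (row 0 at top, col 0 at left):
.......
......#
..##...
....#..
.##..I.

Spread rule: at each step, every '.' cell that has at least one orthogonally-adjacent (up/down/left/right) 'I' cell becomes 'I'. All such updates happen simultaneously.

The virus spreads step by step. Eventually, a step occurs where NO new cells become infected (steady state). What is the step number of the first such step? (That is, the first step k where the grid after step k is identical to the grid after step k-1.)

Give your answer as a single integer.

Step 0 (initial): 1 infected
Step 1: +3 new -> 4 infected
Step 2: +3 new -> 7 infected
Step 3: +4 new -> 11 infected
Step 4: +3 new -> 14 infected
Step 5: +4 new -> 18 infected
Step 6: +4 new -> 22 infected
Step 7: +4 new -> 26 infected
Step 8: +2 new -> 28 infected
Step 9: +1 new -> 29 infected
Step 10: +0 new -> 29 infected

Answer: 10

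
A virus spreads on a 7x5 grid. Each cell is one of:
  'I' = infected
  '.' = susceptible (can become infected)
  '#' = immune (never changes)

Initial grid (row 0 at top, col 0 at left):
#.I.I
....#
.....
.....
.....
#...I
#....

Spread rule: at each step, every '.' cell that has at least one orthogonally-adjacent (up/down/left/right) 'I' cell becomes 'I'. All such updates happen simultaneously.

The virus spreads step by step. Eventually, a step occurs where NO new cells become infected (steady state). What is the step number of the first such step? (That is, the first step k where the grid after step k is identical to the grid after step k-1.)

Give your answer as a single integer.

Step 0 (initial): 3 infected
Step 1: +6 new -> 9 infected
Step 2: +7 new -> 16 infected
Step 3: +9 new -> 25 infected
Step 4: +4 new -> 29 infected
Step 5: +2 new -> 31 infected
Step 6: +0 new -> 31 infected

Answer: 6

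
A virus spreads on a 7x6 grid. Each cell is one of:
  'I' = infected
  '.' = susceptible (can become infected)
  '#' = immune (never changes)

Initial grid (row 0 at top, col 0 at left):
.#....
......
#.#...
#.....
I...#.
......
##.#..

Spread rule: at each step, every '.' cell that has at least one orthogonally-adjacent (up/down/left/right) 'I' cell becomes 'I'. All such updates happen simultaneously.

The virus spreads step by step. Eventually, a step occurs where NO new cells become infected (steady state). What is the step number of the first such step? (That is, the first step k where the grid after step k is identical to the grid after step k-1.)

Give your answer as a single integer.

Step 0 (initial): 1 infected
Step 1: +2 new -> 3 infected
Step 2: +3 new -> 6 infected
Step 3: +4 new -> 10 infected
Step 4: +4 new -> 14 infected
Step 5: +5 new -> 19 infected
Step 6: +7 new -> 26 infected
Step 7: +5 new -> 31 infected
Step 8: +2 new -> 33 infected
Step 9: +1 new -> 34 infected
Step 10: +0 new -> 34 infected

Answer: 10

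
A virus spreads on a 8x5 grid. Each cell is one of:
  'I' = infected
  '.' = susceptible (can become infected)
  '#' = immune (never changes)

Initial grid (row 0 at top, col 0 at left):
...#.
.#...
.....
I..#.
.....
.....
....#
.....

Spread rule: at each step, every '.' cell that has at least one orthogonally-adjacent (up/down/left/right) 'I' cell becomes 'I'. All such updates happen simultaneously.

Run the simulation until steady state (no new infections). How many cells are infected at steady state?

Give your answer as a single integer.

Step 0 (initial): 1 infected
Step 1: +3 new -> 4 infected
Step 2: +5 new -> 9 infected
Step 3: +5 new -> 14 infected
Step 4: +7 new -> 21 infected
Step 5: +7 new -> 28 infected
Step 6: +5 new -> 33 infected
Step 7: +2 new -> 35 infected
Step 8: +1 new -> 36 infected
Step 9: +0 new -> 36 infected

Answer: 36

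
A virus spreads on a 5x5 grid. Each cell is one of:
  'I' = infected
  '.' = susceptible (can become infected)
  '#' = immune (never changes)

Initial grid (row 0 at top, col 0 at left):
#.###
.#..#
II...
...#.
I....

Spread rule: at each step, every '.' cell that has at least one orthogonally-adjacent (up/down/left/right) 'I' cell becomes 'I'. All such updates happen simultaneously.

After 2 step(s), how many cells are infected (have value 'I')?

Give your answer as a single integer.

Answer: 12

Derivation:
Step 0 (initial): 3 infected
Step 1: +5 new -> 8 infected
Step 2: +4 new -> 12 infected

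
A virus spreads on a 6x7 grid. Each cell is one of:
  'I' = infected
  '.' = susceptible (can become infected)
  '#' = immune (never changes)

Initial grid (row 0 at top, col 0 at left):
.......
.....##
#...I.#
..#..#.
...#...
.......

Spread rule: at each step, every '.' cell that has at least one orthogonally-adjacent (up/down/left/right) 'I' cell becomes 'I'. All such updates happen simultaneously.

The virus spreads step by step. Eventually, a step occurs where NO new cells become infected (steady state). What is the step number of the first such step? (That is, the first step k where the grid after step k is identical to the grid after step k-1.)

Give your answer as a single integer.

Step 0 (initial): 1 infected
Step 1: +4 new -> 5 infected
Step 2: +5 new -> 10 infected
Step 3: +6 new -> 16 infected
Step 4: +7 new -> 23 infected
Step 5: +7 new -> 30 infected
Step 6: +4 new -> 34 infected
Step 7: +1 new -> 35 infected
Step 8: +0 new -> 35 infected

Answer: 8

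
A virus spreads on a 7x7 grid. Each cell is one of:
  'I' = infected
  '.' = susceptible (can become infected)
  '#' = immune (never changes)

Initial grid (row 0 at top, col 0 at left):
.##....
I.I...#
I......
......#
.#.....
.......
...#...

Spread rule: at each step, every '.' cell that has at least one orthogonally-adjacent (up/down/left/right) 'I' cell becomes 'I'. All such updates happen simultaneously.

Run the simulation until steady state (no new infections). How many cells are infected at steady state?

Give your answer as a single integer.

Answer: 43

Derivation:
Step 0 (initial): 3 infected
Step 1: +6 new -> 9 infected
Step 2: +6 new -> 15 infected
Step 3: +6 new -> 21 infected
Step 4: +7 new -> 28 infected
Step 5: +7 new -> 35 infected
Step 6: +2 new -> 37 infected
Step 7: +3 new -> 40 infected
Step 8: +2 new -> 42 infected
Step 9: +1 new -> 43 infected
Step 10: +0 new -> 43 infected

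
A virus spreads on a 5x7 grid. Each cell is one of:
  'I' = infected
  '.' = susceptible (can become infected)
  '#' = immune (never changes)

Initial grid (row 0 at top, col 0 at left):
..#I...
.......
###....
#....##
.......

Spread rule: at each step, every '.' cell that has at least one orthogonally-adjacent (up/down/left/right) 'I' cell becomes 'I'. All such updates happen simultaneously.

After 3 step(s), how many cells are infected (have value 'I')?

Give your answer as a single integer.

Step 0 (initial): 1 infected
Step 1: +2 new -> 3 infected
Step 2: +4 new -> 7 infected
Step 3: +5 new -> 12 infected

Answer: 12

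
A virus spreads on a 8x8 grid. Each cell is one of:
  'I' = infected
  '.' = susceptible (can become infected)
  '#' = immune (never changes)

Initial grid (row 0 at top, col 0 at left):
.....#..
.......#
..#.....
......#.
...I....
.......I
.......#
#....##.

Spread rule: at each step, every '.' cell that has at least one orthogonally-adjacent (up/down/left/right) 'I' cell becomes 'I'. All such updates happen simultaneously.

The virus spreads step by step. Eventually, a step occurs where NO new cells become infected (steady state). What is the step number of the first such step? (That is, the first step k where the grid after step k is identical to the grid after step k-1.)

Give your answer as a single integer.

Step 0 (initial): 2 infected
Step 1: +6 new -> 8 infected
Step 2: +12 new -> 20 infected
Step 3: +11 new -> 31 infected
Step 4: +11 new -> 42 infected
Step 5: +8 new -> 50 infected
Step 6: +3 new -> 53 infected
Step 7: +2 new -> 55 infected
Step 8: +0 new -> 55 infected

Answer: 8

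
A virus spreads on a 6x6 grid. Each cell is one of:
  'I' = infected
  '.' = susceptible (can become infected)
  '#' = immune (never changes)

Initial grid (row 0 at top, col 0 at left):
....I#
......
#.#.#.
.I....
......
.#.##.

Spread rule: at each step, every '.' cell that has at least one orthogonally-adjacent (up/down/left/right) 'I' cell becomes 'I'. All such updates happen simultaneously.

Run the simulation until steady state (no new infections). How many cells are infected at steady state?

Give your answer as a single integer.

Answer: 29

Derivation:
Step 0 (initial): 2 infected
Step 1: +6 new -> 8 infected
Step 2: +7 new -> 15 infected
Step 3: +9 new -> 24 infected
Step 4: +3 new -> 27 infected
Step 5: +1 new -> 28 infected
Step 6: +1 new -> 29 infected
Step 7: +0 new -> 29 infected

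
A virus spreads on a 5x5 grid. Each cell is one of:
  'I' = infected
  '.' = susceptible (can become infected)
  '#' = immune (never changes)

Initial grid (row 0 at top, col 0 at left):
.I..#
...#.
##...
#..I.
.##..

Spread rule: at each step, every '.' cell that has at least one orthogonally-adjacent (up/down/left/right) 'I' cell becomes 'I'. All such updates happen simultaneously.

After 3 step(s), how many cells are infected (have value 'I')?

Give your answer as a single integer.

Step 0 (initial): 2 infected
Step 1: +7 new -> 9 infected
Step 2: +7 new -> 16 infected
Step 3: +1 new -> 17 infected

Answer: 17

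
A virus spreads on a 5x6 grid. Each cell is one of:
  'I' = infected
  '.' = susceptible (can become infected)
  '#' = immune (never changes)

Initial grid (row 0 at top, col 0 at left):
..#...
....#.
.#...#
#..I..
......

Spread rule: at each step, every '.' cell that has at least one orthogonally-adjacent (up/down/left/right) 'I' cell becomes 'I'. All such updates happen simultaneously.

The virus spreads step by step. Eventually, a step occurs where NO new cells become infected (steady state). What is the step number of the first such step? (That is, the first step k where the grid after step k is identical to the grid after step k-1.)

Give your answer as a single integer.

Answer: 7

Derivation:
Step 0 (initial): 1 infected
Step 1: +4 new -> 5 infected
Step 2: +7 new -> 12 infected
Step 3: +4 new -> 16 infected
Step 4: +3 new -> 19 infected
Step 5: +3 new -> 22 infected
Step 6: +3 new -> 25 infected
Step 7: +0 new -> 25 infected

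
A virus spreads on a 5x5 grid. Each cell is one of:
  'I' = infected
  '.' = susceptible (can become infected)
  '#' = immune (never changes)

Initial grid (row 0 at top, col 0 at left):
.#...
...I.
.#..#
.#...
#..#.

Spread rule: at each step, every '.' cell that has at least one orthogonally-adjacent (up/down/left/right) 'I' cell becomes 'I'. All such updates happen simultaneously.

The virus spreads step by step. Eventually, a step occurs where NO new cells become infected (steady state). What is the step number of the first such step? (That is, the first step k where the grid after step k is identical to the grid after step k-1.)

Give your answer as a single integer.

Answer: 6

Derivation:
Step 0 (initial): 1 infected
Step 1: +4 new -> 5 infected
Step 2: +5 new -> 10 infected
Step 3: +3 new -> 13 infected
Step 4: +4 new -> 17 infected
Step 5: +2 new -> 19 infected
Step 6: +0 new -> 19 infected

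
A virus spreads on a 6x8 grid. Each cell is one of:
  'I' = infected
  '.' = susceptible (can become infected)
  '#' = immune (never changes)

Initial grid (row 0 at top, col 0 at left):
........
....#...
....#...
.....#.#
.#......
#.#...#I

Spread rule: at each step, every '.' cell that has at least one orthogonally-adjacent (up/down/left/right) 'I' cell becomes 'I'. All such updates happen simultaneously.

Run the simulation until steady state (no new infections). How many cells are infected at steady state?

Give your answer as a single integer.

Answer: 39

Derivation:
Step 0 (initial): 1 infected
Step 1: +1 new -> 2 infected
Step 2: +1 new -> 3 infected
Step 3: +2 new -> 5 infected
Step 4: +3 new -> 8 infected
Step 5: +6 new -> 14 infected
Step 6: +6 new -> 20 infected
Step 7: +4 new -> 24 infected
Step 8: +4 new -> 28 infected
Step 9: +4 new -> 32 infected
Step 10: +4 new -> 36 infected
Step 11: +2 new -> 38 infected
Step 12: +1 new -> 39 infected
Step 13: +0 new -> 39 infected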